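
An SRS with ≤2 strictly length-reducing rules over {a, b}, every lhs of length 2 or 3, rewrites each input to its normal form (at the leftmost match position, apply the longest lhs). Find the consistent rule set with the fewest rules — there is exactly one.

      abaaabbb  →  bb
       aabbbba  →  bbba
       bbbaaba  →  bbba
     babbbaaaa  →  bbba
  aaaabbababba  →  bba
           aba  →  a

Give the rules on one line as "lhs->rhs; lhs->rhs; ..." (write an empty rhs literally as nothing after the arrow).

aa->a; ab->

  | abaaabbb => aaabbb => aabbb => abbb => bb
  | aabbbba => abbbba => bbba
  | bbbaaba => bbbaba => bbba
  | babbbaaaa => bbbaaaa => bbbaaa => bbbaa => bbba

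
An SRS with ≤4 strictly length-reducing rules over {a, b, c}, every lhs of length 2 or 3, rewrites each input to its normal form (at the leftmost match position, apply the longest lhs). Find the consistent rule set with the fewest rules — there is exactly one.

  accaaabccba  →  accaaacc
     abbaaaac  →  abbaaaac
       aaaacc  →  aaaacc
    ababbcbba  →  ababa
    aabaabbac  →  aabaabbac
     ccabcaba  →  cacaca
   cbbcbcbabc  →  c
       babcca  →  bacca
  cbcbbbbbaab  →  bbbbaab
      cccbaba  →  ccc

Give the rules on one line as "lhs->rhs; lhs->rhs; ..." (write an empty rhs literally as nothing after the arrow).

bc->c; cab->ac; cb->; cba->c

  | accaaabccba => accaaaccba => accaaacc
  | abbaaaac
  | aaaacc
  | ababbcbba => ababcbba => abacbba => ababa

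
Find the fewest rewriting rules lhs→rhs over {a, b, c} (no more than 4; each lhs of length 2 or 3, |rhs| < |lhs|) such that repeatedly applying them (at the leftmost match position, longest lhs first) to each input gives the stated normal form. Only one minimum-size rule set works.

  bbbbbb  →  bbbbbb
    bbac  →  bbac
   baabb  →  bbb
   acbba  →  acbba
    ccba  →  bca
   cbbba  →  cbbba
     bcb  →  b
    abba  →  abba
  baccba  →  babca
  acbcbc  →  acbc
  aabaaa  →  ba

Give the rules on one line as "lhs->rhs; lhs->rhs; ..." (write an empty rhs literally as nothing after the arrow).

aa->; bcb->b; ccb->bc

  | bbbbbb
  | bbac
  | baabb => bbb
  | acbba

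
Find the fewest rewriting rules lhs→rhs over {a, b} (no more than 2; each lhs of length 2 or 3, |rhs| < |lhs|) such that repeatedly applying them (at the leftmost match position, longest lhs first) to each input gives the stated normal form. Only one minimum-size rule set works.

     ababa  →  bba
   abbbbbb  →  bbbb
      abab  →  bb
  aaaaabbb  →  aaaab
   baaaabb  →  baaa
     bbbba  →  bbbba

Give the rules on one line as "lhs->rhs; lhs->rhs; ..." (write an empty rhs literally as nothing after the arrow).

  | ababa => bba
  | abbbbbb => bbbb
  | abab => bb
  | aaaaabbb => aaaab

aba->b; abb->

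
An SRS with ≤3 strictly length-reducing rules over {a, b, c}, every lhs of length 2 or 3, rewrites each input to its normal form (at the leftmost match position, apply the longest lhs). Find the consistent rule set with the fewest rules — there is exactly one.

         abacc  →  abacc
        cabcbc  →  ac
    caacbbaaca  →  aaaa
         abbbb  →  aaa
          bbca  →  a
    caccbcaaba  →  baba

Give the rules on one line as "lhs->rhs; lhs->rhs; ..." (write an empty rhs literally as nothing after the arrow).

bb->a; ca->; cb->b

  | abacc
  | cabcbc => bcbc => bbc => ac
  | caacbbaaca => acbbaaca => abbaaca => aaaaca => aaaa
  | abbbb => aabb => aaa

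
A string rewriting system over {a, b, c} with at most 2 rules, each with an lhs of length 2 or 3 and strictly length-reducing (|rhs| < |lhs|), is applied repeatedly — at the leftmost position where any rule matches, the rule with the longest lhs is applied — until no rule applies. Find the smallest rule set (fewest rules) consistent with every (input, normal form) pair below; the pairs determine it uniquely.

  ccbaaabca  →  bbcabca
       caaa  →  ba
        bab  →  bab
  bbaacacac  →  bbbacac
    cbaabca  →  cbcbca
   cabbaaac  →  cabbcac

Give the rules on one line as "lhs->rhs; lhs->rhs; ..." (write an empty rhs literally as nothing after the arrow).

aa->c; cc->b

  | ccbaaabca => bbaaabca => bbcabca
  | caaa => cca => ba
  | bab
  | bbaacacac => bbccacac => bbbacac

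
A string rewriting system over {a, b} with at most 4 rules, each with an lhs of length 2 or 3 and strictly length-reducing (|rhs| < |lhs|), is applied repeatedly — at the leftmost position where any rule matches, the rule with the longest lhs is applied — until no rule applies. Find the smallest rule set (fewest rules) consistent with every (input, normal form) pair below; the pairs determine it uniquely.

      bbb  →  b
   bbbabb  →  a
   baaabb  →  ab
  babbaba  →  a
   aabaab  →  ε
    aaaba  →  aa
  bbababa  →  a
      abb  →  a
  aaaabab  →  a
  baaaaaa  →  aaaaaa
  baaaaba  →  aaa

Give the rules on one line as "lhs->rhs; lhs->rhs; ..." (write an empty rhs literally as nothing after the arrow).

  | bbb => b
  | bbbabb => babb => abb => a
  | baaabb => aaabb => ab
  | babbaba => abbaba => aaba => a

aab->; ba->a; bb->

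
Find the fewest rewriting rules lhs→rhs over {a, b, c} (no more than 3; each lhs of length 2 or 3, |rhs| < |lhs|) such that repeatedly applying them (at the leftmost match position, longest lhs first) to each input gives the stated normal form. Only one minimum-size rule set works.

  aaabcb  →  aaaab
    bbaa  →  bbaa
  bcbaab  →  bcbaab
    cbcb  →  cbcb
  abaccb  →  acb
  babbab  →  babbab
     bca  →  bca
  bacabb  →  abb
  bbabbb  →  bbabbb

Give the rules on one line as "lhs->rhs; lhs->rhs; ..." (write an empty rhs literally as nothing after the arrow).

abc->aa; bac->

  | aaabcb => aaaab
  | bbaa
  | bcbaab
  | cbcb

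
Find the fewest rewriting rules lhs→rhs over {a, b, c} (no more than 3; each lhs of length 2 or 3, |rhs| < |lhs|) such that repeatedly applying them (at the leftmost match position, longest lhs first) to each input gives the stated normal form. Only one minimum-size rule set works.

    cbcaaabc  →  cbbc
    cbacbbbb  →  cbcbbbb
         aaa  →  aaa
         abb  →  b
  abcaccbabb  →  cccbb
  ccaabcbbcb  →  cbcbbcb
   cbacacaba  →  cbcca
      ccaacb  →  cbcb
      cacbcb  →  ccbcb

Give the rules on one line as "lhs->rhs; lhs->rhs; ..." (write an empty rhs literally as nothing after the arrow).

  | cbcaaabc => cbbaabc => cbbac => cbbc
  | cbacbbbb => cbcbbbb
  | aaa
  | abb => b

ab->; ac->c; caa->ba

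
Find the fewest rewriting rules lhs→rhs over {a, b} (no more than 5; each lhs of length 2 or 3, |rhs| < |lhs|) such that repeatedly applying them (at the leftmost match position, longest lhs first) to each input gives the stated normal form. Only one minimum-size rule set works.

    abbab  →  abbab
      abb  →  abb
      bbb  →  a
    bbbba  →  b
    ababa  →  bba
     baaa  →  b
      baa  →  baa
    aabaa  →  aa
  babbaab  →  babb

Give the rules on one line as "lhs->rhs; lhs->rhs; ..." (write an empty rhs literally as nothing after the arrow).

  | abbab
  | abb
  | bbb => a
  | bbbba => aba => b

aaa->; aab->; aba->b; bbb->a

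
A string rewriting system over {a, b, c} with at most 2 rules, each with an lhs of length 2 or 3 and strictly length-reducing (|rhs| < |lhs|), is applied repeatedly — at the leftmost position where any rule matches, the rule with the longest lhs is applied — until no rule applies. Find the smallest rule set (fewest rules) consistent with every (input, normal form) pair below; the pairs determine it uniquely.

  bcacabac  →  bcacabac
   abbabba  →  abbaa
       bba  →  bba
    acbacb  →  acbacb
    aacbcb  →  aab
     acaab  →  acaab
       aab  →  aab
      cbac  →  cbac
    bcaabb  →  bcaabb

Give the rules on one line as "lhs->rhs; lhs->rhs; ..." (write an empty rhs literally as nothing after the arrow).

bab->ba; cbc->

  | bcacabac
  | abbabba => abbaba => abbaa
  | bba
  | acbacb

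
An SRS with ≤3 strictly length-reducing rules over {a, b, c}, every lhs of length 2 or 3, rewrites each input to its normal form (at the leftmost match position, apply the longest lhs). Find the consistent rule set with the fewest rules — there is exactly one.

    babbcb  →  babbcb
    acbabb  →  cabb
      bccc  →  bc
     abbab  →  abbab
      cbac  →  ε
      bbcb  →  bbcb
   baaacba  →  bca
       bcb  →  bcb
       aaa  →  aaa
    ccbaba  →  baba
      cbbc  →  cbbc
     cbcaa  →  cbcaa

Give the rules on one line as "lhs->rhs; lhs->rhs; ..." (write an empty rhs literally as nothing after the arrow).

ac->c; cba->ca; cc->

  | babbcb
  | acbabb => cbabb => cabb
  | bccc => bc
  | abbab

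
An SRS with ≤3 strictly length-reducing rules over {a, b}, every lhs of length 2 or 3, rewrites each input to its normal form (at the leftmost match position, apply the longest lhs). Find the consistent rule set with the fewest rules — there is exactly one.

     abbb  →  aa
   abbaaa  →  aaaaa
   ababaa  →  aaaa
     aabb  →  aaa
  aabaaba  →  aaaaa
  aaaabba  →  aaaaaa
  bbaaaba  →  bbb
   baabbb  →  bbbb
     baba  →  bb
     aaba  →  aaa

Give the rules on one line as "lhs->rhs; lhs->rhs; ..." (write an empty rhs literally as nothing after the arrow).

ab->a; abb->aa; ba->b

  | abbb => aab => aa
  | abbaaa => aaaaa
  | ababaa => aabaa => aaaa
  | aabb => aaa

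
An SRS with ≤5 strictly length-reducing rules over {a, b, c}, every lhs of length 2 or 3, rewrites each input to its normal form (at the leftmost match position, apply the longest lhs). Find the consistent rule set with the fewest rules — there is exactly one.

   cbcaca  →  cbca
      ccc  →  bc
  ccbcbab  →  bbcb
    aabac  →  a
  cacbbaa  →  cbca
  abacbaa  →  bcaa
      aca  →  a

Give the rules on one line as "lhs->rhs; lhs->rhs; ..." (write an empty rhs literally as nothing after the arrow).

  | cbcaca => cbca
  | ccc => bc
  | ccbcbab => bbcbab => bbcb
  | aabac => aac => a

ac->; acb->bc; ba->; cc->b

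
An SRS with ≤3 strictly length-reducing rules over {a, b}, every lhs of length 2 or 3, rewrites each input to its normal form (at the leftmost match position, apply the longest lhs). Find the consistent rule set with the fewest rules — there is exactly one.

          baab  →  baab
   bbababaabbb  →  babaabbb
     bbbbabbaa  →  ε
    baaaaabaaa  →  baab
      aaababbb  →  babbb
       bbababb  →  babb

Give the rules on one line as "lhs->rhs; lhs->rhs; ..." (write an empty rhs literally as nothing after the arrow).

  | baab
  | bbababaabbb => babaabbb
  | bbbbabbaa => bbbbaa => bba => ε
  | baaaaabaaa => baabaaa => baab

aaa->; bba->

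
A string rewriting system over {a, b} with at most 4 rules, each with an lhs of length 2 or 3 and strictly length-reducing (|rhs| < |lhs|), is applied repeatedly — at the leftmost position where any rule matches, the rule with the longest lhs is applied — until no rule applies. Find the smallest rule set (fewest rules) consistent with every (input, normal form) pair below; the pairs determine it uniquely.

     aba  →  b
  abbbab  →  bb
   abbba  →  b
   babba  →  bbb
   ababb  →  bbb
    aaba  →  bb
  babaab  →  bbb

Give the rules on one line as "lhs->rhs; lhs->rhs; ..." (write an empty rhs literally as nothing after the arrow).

  | aba => aa => b
  | abbbab => abbab => abab => aab => bb
  | abbba => abba => aba => aa => b
  | babba => bbba => bbb

aa->b; ab->a; ba->b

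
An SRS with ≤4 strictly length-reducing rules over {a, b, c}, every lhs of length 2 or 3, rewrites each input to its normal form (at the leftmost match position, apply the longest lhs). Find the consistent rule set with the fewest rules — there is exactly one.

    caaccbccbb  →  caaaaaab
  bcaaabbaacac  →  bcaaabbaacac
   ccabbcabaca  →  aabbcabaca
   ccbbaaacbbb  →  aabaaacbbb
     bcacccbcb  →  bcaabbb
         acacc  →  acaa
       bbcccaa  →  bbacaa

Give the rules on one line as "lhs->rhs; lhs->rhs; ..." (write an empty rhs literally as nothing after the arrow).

cbc->bb; cc->a; ccb->aa

  | caaccbccbb => caaaaccbb => caaaaaab
  | bcaaabbaacac
  | ccabbcabaca => aabbcabaca
  | ccbbaaacbbb => aabaaacbbb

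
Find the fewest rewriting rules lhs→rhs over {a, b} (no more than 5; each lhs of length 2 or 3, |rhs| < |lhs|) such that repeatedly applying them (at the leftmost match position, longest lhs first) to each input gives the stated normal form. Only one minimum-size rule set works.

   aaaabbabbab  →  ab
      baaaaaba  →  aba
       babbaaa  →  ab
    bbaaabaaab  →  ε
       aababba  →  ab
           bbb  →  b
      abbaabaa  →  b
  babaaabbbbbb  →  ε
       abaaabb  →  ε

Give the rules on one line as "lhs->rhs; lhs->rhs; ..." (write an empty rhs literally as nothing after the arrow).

aa->; bab->ab; bb->; bba->b

  | aaaabbabbab => aabbabbab => bbabbab => bbbab => bab => ab
  | baaaaaba => baaaba => baba => aba
  | babbaaa => abbaaa => abaa => ab
  | bbaaabaaab => baabaaab => bbaaab => baab => bb => ε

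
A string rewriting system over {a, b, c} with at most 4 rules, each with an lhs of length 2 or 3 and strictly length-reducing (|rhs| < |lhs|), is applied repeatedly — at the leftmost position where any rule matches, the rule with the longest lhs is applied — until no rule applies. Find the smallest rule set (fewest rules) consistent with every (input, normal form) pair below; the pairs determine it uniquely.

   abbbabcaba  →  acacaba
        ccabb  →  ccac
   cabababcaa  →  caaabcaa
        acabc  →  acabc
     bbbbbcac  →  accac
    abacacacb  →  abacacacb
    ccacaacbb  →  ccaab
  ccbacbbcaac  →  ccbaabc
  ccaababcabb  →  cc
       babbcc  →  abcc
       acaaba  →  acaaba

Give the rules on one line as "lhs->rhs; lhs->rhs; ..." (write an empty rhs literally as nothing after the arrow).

aac->; bab->a; bb->c; cbb->ab

  | abbbabcaba => acbabcaba => acacaba
  | ccabb => ccac
  | cabababcaa => caaabcaa
  | acabc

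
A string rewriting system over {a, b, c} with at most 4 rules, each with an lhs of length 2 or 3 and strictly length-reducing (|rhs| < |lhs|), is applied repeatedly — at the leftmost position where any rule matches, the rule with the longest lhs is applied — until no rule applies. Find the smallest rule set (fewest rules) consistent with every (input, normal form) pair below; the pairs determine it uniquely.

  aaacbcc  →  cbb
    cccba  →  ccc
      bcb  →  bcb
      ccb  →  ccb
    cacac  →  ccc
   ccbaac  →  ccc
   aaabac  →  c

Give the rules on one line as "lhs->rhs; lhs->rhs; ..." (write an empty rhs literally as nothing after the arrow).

  | aaacbcc => aacbcc => acbcc => cbcc => cbb
  | cccba => ccc
  | bcb
  | ccb

ac->c; ba->; bcc->bb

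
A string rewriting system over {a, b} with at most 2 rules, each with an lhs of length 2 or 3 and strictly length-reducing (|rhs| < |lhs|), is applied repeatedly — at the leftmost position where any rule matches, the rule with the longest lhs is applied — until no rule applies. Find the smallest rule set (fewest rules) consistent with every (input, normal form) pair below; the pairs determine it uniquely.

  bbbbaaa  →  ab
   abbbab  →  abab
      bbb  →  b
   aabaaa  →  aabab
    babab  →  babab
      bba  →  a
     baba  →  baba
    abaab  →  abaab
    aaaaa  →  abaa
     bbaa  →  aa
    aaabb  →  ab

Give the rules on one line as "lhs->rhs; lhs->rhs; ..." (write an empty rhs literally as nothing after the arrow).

  | bbbbaaa => bbaaa => aaa => ab
  | abbbab => abab
  | bbb => b
  | aabaaa => aabab

aaa->ab; bb->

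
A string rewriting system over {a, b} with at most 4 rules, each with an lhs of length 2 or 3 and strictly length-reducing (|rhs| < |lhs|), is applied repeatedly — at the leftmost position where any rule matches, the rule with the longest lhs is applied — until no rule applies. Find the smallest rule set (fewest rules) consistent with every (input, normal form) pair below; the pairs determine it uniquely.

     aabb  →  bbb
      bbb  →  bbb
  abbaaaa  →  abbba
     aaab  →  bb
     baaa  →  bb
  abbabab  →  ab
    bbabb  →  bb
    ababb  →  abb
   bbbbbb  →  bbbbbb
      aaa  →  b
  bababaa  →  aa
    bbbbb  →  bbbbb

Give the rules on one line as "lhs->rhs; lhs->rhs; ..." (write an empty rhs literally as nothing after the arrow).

  | aabb => bbb
  | bbb
  | abbaaaa => abbba
  | aaab => bb

aaa->b; aab->bb; aba->a; bab->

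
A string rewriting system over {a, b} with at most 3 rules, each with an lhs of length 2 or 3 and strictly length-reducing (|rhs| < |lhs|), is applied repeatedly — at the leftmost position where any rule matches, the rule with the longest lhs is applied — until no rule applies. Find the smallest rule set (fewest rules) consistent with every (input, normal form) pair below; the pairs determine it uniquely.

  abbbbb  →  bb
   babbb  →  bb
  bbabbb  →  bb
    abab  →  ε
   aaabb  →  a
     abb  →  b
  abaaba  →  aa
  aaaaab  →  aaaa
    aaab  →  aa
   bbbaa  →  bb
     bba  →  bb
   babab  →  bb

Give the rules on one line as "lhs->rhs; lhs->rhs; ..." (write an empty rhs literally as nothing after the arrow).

ab->; ba->b; bbb->bb

  | abbbbb => bbbb => bbb => bb
  | babbb => bbbb => bbb => bb
  | bbabbb => bbbbb => bbbb => bbb => bb
  | abab => ab => ε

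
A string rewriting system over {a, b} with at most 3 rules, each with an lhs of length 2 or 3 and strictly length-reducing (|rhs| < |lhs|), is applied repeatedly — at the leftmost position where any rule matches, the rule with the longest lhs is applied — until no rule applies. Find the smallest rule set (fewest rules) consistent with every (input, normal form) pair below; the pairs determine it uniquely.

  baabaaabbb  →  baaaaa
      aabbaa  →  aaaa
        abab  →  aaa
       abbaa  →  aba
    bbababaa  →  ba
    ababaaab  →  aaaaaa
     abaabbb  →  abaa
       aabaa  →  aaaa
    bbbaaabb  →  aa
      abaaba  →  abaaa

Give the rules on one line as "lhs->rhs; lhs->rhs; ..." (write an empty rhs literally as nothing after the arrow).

  | baabaaabbb => baaaaabbb => baaaaabb => baaaaab => baaaaa
  | aabbaa => aabaa => aaaa
  | abab => aaa
  | abbaa => aba

aab->aa; bab->aa; bba->b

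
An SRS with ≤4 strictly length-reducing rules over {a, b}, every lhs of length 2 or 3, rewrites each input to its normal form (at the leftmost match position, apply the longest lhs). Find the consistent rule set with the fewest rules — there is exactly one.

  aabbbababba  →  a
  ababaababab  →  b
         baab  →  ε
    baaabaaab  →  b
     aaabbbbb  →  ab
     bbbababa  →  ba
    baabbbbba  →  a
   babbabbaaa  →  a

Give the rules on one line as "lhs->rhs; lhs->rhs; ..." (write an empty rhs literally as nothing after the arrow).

  | aabbbababba => bbbababba => bababba => ababba => aabba => bba => a
  | ababaababab => aabaababab => baababab => bbabab => abab => aab => b
  | baab => bb => ε
  | baaabaaab => babaaab => abaaab => abab => aab => b

aa->; bab->ab; bb->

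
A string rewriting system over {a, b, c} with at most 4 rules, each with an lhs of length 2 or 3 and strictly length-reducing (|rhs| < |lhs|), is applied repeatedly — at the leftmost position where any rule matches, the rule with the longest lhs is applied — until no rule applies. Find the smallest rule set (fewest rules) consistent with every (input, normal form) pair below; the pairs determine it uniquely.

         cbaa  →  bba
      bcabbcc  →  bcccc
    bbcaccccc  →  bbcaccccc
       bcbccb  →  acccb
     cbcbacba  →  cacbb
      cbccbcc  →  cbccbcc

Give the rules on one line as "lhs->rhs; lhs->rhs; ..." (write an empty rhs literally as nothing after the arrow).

  | cbaa => bba
  | bcabbcc => bcccc
  | bbcaccccc
  | bcbccb => acccb

abb->c; aca->ac; bcb->ac; cba->bb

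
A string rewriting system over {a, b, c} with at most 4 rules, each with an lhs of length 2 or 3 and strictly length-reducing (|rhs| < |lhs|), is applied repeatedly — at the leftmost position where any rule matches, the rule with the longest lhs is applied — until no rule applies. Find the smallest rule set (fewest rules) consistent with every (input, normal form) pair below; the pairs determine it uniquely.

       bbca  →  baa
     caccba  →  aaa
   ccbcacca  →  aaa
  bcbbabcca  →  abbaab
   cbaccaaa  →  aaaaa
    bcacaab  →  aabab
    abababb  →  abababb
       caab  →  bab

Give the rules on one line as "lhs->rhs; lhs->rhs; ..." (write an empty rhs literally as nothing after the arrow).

bc->a; ca->b; cb->a

  | bbca => baa
  | caccba => bccba => acba => aaa
  | ccbcacca => cacacca => bcacca => aacca => aacb => aaa
  | bcbbabcca => abbabcca => abbaaca => abbaab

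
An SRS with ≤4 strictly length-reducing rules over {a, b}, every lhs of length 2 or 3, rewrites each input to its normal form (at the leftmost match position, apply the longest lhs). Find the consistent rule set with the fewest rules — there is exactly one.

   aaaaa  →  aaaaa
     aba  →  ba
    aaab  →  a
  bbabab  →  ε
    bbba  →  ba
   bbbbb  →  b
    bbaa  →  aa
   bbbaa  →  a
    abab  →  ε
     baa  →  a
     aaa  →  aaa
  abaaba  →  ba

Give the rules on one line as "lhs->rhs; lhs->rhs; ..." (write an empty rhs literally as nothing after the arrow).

  | aaaaa
  | aba => ba
  | aaab => a
  | bbabab => abab => bab => bb => ε

aab->; ab->b; baa->a; bb->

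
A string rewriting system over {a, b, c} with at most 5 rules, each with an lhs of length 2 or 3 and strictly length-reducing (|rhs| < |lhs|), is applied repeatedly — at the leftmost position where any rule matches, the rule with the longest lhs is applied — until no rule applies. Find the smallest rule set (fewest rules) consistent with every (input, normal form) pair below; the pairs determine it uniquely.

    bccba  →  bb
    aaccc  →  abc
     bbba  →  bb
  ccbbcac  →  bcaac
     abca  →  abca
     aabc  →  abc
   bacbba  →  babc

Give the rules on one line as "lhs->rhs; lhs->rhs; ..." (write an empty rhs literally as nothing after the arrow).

  | bccba => bbba => bcc => bb
  | aaccc => aabc => abc
  | bbba => bcc => bb
  | ccbbcac => bbbcac => bcaac

aab->ab; bba->cc; bbc->ca; cc->b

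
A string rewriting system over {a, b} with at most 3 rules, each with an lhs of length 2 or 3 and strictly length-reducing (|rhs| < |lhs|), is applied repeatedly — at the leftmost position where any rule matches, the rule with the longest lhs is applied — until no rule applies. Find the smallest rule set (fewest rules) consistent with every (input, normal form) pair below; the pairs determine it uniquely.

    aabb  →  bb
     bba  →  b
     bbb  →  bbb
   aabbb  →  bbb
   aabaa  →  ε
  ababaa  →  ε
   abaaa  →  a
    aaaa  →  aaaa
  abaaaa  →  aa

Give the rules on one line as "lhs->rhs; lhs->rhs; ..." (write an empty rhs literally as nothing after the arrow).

ab->b; ba->; baa->

  | aabb => abb => bb
  | bba => b
  | bbb
  | aabbb => abbb => bbb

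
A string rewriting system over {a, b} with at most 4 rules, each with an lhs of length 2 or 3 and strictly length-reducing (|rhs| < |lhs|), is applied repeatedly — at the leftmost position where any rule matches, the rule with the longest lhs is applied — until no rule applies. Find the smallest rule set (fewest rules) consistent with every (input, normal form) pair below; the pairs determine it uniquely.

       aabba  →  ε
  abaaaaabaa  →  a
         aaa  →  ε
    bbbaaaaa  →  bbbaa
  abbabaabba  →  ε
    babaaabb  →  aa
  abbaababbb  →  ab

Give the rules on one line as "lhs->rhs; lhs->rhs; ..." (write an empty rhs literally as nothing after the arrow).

  | aabba => aaa => ε
  | abaaaaabaa => aaaabaa => abaa => a
  | aaa => ε
  | bbbaaaaa => bbbaa

aaa->; aba->; abb->a; bab->ab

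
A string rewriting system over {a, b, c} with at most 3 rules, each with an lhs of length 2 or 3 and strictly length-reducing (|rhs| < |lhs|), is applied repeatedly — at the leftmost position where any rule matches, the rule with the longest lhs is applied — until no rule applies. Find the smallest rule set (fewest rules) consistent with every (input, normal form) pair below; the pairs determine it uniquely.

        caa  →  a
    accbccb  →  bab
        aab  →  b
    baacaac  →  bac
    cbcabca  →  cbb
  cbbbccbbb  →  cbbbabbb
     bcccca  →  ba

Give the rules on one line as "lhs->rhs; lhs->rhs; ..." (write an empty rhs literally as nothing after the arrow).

  | caa => a
  | accbccb => aabccb => bccb => bab
  | aab => b
  | baacaac => bcaac => bac

aa->; ca->; cc->a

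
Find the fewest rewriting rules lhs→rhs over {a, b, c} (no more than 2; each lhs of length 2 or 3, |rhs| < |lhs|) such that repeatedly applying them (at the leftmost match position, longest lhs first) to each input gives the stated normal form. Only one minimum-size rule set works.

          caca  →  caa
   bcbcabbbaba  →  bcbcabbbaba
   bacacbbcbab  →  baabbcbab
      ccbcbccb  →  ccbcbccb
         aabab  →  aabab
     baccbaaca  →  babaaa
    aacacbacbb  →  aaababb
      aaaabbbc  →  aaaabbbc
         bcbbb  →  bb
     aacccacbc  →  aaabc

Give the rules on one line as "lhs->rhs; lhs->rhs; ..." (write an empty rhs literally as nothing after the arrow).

  | caca => caa
  | bcbcabbbaba
  | bacacbbcbab => baacbbcbab => baabbcbab
  | ccbcbccb

ac->a; cbb->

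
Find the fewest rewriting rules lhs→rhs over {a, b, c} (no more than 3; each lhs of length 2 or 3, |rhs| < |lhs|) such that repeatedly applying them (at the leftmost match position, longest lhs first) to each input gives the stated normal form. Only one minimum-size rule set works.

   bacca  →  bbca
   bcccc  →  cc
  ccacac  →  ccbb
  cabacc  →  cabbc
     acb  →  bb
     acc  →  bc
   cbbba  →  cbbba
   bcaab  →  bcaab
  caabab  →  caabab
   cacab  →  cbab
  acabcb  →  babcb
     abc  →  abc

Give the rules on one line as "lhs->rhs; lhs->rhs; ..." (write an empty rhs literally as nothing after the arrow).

  | bacca => bbca
  | bcccc => cc
  | ccacac => ccbac => ccbb
  | cabacc => cabbc

ac->b; bcc->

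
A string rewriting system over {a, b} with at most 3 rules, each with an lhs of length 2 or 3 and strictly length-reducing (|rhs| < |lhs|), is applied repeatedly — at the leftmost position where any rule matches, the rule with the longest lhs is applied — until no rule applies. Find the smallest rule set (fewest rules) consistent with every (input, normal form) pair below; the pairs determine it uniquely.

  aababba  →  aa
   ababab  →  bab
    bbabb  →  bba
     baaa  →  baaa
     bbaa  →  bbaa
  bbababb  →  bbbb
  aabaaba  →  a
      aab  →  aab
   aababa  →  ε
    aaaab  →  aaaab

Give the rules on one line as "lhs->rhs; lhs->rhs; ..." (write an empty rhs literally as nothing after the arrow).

  | aababba => abba => aa
  | ababab => bab
  | bbabb => bba
  | baaa

aba->; abb->a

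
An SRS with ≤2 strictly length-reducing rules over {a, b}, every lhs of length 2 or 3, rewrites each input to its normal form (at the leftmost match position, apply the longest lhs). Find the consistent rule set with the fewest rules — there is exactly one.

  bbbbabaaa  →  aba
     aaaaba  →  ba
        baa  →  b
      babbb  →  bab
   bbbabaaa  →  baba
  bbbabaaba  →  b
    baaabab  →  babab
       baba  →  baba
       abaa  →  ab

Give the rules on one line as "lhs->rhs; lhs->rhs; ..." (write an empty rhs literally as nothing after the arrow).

aa->; bb->

  | bbbbabaaa => bbabaaa => abaaa => aba
  | aaaaba => aaba => ba
  | baa => b
  | babbb => bab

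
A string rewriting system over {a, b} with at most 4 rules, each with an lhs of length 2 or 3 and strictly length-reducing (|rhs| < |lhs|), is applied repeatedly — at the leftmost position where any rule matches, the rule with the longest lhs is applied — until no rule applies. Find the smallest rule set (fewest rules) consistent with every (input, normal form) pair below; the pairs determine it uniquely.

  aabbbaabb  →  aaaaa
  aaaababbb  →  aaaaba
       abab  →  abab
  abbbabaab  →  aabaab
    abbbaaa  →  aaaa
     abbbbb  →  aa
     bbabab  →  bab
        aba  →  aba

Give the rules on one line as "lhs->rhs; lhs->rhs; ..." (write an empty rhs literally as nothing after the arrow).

  | aabbbaabb => aaaabb => aaaaa
  | aaaababbb => aaaaba
  | abab
  | abbbabaab => aabaab

bb->a; bba->; bbb->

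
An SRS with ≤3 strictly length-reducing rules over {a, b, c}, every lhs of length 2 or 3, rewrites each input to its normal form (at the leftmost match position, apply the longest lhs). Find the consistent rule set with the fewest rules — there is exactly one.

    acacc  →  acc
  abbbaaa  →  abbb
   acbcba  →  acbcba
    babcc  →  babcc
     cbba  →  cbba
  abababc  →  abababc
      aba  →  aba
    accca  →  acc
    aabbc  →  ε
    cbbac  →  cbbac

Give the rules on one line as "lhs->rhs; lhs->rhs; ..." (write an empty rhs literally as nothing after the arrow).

  | acacc => acc
  | abbbaaa => abbb
  | acbcba
  | babcc

aaa->; bbc->a; ca->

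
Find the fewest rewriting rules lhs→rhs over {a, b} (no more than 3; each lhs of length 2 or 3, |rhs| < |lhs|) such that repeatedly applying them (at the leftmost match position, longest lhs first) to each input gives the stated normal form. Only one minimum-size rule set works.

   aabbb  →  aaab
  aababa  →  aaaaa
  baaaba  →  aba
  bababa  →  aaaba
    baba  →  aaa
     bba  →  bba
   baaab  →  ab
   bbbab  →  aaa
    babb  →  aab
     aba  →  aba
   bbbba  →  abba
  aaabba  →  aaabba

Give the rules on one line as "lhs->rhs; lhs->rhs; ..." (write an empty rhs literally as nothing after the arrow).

baa->; bab->aa; bbb->ab

  | aabbb => aaab
  | aababa => aaaaa
  | baaaba => aba
  | bababa => aaaba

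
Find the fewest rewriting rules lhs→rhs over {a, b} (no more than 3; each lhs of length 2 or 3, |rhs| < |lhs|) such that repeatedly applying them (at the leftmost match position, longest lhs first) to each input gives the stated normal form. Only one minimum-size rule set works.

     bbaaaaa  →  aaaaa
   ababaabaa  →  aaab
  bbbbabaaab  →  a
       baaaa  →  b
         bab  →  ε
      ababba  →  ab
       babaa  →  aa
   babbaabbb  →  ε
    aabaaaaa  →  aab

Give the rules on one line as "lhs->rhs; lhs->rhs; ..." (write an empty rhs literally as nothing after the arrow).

  | bbaaaaa => aaaaa
  | ababaabaa => abbaabaa => aaabaa => aaaba => aaab
  | bbbbabaaab => bbabaaab => abaaab => abaab => abab => abb => a
  | baaaa => baaa => baa => ba => b

ba->b; bb->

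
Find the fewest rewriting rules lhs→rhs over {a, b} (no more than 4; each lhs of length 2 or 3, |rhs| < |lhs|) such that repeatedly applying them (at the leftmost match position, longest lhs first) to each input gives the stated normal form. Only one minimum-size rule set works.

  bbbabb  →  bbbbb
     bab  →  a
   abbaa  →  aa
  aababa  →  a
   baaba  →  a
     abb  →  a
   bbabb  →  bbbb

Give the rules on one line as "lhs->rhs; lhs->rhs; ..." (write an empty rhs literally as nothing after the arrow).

  | bbbabb => bbbbb
  | bab => ab => a
  | abbaa => abaa => baa => aa
  | aababa => ababa => baba => aba => ba => a

ab->a; aba->ba; ba->a; bba->bb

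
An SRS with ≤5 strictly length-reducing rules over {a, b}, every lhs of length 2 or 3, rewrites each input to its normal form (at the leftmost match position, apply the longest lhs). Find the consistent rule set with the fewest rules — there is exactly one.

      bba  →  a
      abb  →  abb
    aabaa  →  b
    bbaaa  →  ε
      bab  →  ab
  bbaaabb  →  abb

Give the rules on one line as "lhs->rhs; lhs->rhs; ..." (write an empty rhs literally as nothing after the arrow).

aa->b; ba->; bab->ab; bba->a

  | bba => a
  | abb
  | aabaa => bbaa => aa => b
  | bbaaa => aaa => ba => ε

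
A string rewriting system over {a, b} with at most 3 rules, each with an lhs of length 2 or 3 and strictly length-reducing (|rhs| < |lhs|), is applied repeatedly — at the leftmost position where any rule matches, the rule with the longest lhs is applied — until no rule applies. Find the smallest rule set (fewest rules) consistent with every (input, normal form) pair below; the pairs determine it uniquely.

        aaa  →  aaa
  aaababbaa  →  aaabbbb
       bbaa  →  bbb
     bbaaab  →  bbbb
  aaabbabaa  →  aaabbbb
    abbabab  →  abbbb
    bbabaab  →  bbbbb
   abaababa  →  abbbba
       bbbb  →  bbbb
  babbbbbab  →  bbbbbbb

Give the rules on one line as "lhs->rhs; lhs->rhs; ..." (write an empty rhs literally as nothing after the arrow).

baa->bb; bab->bb

  | aaa
  | aaababbaa => aaabbbaa => aaabbbb
  | bbaa => bbb
  | bbaaab => bbbab => bbbb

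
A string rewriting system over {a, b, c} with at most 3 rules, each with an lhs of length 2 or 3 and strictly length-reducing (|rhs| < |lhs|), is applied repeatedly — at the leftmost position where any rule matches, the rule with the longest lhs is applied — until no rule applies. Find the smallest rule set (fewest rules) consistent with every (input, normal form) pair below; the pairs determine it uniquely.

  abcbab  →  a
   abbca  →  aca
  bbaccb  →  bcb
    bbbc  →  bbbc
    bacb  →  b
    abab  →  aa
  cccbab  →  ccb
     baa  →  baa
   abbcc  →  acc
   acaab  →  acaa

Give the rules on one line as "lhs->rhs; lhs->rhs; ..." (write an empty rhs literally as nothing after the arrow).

  | abcbab => acbab => ab => a
  | abbca => abca => aca
  | bbaccb => bcb
  | bbbc

ab->a; bac->; cba->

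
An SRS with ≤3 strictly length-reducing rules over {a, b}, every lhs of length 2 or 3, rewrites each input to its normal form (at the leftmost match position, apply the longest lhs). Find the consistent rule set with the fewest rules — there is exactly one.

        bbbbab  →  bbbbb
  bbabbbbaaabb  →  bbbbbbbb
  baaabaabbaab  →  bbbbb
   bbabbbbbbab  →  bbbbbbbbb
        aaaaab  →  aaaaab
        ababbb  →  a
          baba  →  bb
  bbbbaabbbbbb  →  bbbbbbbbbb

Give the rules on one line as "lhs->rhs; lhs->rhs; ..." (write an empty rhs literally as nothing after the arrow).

abb->a; ba->b

  | bbbbab => bbbbb
  | bbabbbbaaabb => bbbbbbaaabb => bbbbbbaabb => bbbbbbabb => bbbbbbbb
  | baaabaabbaab => baabaabbaab => babaabbaab => bbaabbaab => bbabbaab => bbbbaab => bbbbab => bbbbb
  | bbabbbbbbab => bbbbbbbbab => bbbbbbbbb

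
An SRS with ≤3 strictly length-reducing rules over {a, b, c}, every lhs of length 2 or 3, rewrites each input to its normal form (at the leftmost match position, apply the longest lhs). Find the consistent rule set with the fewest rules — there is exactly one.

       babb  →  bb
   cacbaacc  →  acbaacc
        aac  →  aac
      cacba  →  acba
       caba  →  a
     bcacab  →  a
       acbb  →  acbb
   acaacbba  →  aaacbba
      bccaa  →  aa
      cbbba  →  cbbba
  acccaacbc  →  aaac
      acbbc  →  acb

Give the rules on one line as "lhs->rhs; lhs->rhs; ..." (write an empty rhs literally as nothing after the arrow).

  | babb => bb
  | cacbaacc => acbaacc
  | aac
  | cacba => acba

ab->; bc->; ca->a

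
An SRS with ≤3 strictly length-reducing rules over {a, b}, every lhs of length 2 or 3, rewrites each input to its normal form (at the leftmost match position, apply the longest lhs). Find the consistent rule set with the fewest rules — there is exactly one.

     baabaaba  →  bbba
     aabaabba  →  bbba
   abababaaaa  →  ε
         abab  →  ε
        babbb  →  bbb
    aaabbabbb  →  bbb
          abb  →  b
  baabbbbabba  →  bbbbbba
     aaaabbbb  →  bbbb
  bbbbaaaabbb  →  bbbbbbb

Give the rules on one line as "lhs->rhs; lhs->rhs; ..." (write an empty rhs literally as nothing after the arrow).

aa->; ab->

  | baabaaba => bbaaba => bbba
  | aabaabba => baabba => bbba
  | abababaaaa => ababaaaa => abaaaa => aaaa => aa => ε
  | abab => ab => ε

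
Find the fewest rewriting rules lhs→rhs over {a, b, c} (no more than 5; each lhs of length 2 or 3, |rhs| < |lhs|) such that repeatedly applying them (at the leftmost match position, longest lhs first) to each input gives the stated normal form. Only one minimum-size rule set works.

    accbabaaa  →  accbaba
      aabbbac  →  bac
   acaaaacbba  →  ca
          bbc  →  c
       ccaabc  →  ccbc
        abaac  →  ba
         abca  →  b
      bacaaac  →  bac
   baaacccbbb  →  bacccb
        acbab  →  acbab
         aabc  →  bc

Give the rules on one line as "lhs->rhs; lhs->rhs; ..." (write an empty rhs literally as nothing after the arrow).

  | accbabaaa => accbaba
  | aabbbac => bbbac => bac
  | acaaaacbba => aaaacbba => aacbba => cbba => ca
  | bbc => c

aa->; abc->ba; aca->a; bb->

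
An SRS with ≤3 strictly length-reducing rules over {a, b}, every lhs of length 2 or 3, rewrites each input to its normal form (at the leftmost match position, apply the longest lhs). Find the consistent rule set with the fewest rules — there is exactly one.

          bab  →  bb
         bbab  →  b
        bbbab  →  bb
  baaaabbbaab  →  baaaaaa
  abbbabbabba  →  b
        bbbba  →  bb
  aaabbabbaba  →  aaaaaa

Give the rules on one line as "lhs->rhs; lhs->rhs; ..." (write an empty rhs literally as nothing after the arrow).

  | bab => bb
  | bbab => b
  | bbbab => bb
  | baaaabbbaab => baaaabbaab => baaaabaab => baaaaaab => baaaaaa

aab->aa; ab->b; bba->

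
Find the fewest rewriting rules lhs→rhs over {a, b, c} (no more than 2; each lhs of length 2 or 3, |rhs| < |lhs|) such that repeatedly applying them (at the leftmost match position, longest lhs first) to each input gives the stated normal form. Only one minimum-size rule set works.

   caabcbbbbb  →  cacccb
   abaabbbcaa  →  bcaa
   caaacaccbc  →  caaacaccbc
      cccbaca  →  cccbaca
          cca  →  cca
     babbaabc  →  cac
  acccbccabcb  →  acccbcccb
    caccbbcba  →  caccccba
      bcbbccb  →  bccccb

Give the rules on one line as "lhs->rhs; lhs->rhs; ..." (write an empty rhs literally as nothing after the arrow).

  | caabcbbbbb => cacbbbbb => caccbbb => cacccb
  | abaabbbcaa => aabbbcaa => abbcaa => bcaa
  | caaacaccbc
  | cccbaca

ab->; bb->c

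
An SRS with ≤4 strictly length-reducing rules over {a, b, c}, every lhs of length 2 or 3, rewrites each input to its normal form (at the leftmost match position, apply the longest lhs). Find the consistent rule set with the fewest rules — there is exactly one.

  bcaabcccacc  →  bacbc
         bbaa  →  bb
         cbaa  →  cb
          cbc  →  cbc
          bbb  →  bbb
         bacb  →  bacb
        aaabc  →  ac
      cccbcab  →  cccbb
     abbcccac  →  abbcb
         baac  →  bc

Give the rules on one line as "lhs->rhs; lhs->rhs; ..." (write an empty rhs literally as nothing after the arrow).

  | bcaabcccacc => babcccacc => bacccacc => baccabc => bacbc
  | bbaa => bb
  | cbaa => cb
  | cbc

aa->; abc->ac; ca->; cac->ab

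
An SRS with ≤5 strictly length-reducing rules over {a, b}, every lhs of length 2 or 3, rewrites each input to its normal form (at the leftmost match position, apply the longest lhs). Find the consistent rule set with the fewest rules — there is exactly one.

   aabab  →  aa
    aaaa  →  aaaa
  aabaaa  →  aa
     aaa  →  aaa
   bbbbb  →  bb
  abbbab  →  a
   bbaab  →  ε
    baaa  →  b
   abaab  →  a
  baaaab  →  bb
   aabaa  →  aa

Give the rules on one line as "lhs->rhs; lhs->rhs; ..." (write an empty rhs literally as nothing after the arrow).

  | aabab => aabb => aab => aa
  | aaaa
  | aabaaa => aabaa => aaba => aab => aa
  | aaa

ab->a; aba->ab; ba->b; bbb->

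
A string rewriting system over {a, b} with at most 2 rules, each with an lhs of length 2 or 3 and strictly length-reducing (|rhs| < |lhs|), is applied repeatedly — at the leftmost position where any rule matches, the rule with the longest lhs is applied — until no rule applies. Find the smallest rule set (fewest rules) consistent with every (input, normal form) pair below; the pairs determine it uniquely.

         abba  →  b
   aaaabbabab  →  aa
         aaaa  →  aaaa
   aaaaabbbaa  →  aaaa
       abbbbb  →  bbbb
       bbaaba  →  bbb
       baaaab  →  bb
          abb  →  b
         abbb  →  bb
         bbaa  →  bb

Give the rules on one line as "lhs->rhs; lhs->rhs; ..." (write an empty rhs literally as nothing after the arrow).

  | abba => ba => b
  | aaaabbabab => aaababab => aaabab => aaab => aa
  | aaaa
  | aaaaabbbaa => aaaabbaa => aaabaa => aaaa

ab->; ba->b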